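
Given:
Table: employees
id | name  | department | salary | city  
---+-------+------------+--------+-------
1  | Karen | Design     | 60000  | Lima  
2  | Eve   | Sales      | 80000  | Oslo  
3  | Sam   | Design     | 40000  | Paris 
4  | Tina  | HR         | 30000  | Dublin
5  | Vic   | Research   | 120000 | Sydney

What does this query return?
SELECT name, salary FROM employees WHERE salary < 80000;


Filtering: salary < 80000
Matching: 3 rows

3 rows:
Karen, 60000
Sam, 40000
Tina, 30000


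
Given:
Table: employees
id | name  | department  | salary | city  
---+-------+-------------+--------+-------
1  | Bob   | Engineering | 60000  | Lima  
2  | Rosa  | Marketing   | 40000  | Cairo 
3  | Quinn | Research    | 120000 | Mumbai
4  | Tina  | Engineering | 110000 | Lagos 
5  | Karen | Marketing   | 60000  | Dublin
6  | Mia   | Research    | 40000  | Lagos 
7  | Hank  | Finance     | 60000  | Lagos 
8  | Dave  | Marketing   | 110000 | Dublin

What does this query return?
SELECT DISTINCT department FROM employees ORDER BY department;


All 'department' values (row order): Engineering, Marketing, Research, Engineering, Marketing, Research, Finance, Marketing
Removing duplicates leaves 4 unique value(s).

4 values:
Engineering
Finance
Marketing
Research


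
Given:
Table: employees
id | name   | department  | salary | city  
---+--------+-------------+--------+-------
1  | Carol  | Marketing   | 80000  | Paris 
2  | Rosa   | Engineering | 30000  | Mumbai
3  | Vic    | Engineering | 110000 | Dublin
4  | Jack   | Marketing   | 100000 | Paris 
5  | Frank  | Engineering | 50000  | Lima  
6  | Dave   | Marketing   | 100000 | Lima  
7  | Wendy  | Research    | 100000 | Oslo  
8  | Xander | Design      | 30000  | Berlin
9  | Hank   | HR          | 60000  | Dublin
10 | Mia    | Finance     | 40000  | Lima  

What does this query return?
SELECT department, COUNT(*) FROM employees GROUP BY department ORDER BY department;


Assigning each row to its department group:
  Carol -> Marketing
  Rosa -> Engineering
  Vic -> Engineering
  Jack -> Marketing
  Frank -> Engineering
  Dave -> Marketing
  Wendy -> Research
  Xander -> Design
  Hank -> HR
  Mia -> Finance


6 groups:
Design, 1
Engineering, 3
Finance, 1
HR, 1
Marketing, 3
Research, 1


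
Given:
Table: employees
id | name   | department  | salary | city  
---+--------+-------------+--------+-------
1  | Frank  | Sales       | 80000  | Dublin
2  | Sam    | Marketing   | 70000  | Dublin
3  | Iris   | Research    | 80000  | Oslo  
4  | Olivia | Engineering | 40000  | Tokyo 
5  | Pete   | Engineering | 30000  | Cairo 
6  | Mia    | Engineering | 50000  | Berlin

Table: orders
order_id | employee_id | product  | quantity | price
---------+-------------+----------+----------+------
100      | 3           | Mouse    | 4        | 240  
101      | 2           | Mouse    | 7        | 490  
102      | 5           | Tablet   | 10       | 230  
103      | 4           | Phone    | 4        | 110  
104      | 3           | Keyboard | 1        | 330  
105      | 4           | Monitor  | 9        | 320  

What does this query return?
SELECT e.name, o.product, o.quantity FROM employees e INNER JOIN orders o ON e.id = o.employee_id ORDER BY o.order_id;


Joining employees.id = orders.employee_id:
  employee Iris (id=3) -> order Mouse
  employee Sam (id=2) -> order Mouse
  employee Pete (id=5) -> order Tablet
  employee Olivia (id=4) -> order Phone
  employee Iris (id=3) -> order Keyboard
  employee Olivia (id=4) -> order Monitor


6 rows:
Iris, Mouse, 4
Sam, Mouse, 7
Pete, Tablet, 10
Olivia, Phone, 4
Iris, Keyboard, 1
Olivia, Monitor, 9


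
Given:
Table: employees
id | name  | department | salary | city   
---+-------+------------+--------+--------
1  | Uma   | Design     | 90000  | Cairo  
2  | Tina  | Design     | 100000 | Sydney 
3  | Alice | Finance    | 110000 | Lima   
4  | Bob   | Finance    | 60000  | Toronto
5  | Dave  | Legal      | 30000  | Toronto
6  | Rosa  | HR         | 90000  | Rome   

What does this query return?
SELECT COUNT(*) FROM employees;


COUNT(*) counts all rows

6


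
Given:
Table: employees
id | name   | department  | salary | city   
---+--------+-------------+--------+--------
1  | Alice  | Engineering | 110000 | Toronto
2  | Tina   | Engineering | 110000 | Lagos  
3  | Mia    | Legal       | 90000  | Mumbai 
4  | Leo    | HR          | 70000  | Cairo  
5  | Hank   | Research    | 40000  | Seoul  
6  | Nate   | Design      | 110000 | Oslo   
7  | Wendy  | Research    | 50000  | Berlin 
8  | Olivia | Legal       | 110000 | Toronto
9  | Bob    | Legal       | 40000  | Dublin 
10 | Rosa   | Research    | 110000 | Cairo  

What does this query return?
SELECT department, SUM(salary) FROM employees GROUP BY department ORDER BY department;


Summing salary within each department:
  Design: 110000 = 110000
  Engineering: 110000 + 110000 = 220000
  HR: 70000 = 70000
  Legal: 90000 + 110000 + 40000 = 240000
  Research: 40000 + 50000 + 110000 = 200000


5 groups:
Design, 110000
Engineering, 220000
HR, 70000
Legal, 240000
Research, 200000


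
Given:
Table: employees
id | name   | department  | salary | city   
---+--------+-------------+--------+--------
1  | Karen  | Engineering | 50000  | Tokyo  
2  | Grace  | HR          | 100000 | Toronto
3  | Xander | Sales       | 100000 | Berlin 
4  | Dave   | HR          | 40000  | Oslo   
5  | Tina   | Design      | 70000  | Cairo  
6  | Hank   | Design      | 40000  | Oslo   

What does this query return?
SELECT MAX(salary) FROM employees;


Salaries: 50000, 100000, 100000, 40000, 70000, 40000
MAX = 100000

100000


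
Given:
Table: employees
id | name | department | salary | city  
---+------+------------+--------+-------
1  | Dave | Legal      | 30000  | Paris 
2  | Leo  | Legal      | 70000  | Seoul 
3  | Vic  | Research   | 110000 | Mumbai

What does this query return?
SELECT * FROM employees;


SELECT * returns all 3 rows with all columns

3 rows:
1, Dave, Legal, 30000, Paris
2, Leo, Legal, 70000, Seoul
3, Vic, Research, 110000, Mumbai


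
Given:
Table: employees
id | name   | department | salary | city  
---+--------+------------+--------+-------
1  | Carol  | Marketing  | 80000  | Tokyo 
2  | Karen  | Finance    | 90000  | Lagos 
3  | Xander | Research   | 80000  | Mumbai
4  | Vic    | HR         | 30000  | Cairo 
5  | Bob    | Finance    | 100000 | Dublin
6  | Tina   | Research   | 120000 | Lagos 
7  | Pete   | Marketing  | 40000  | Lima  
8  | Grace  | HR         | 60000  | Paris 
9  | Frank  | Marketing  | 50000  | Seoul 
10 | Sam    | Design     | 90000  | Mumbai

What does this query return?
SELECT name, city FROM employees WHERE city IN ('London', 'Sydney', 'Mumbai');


Filtering: city IN ('London', 'Sydney', 'Mumbai')
Matching: 2 rows

2 rows:
Xander, Mumbai
Sam, Mumbai


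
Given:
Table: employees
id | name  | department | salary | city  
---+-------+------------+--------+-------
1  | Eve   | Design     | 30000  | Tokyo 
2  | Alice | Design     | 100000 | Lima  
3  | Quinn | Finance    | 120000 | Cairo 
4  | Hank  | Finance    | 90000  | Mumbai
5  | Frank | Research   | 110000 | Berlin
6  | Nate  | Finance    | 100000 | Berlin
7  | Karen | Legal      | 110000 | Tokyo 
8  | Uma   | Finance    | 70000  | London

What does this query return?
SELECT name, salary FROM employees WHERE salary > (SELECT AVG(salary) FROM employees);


Subquery: AVG(salary) = 91250.0
Filtering: salary > 91250.0
  Alice (100000) -> MATCH
  Quinn (120000) -> MATCH
  Frank (110000) -> MATCH
  Nate (100000) -> MATCH
  Karen (110000) -> MATCH


5 rows:
Alice, 100000
Quinn, 120000
Frank, 110000
Nate, 100000
Karen, 110000


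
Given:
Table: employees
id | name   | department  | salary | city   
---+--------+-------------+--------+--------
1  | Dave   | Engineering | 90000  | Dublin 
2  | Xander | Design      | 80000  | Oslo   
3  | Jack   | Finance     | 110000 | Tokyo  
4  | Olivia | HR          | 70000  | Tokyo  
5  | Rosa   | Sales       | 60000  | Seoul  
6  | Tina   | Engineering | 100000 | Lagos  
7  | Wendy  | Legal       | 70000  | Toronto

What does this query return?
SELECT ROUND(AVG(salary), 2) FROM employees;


SUM(salary) = 580000
COUNT = 7
ROUND(AVG, 2) = ROUND(580000 / 7, 2) = 82857.14

82857.14


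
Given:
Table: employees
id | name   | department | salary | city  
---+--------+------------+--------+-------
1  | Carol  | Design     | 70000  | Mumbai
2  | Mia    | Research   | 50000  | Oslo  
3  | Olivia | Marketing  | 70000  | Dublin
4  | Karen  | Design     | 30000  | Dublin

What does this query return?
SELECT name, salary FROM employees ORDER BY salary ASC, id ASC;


Sorting by salary ASC, then id ASC for ties

4 rows:
Karen, 30000
Mia, 50000
Carol, 70000
Olivia, 70000


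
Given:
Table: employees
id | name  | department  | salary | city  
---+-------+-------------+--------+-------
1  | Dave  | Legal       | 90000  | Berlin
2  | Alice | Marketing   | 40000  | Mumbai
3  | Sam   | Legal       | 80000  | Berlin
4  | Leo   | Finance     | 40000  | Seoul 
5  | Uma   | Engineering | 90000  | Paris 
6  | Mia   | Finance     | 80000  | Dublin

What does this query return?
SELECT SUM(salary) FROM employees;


SUM(salary) = 90000 + 40000 + 80000 + 40000 + 90000 + 80000 = 420000

420000


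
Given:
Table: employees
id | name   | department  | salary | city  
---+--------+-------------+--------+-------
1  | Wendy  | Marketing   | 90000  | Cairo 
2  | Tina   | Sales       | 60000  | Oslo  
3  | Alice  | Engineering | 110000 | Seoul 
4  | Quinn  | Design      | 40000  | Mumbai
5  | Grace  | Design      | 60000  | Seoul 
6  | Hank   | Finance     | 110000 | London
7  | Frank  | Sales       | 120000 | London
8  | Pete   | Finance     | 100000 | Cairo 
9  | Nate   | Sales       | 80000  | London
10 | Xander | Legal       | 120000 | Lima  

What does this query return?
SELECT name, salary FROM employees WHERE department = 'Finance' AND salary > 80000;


Filtering: department = 'Finance' AND salary > 80000
Matching: 2 rows

2 rows:
Hank, 110000
Pete, 100000


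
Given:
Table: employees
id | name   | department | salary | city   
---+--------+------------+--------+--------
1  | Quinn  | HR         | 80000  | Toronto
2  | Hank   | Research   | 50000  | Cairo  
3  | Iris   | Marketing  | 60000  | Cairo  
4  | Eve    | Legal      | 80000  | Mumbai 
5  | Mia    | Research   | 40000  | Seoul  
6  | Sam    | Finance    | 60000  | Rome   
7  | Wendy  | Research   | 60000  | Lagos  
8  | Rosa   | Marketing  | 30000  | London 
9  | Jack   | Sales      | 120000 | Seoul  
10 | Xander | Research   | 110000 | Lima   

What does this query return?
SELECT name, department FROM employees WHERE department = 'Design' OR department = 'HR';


Filtering: department = 'Design' OR 'HR'
Matching: 1 rows

1 rows:
Quinn, HR


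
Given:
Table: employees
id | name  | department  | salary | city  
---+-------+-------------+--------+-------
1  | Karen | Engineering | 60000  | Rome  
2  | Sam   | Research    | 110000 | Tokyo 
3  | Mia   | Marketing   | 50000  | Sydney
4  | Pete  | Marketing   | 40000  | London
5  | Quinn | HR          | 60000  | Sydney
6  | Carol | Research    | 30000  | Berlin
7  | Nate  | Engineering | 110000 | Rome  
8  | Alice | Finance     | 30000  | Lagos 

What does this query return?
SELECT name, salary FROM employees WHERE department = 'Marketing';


Filtering: department = 'Marketing'
Matching rows: 2

2 rows:
Mia, 50000
Pete, 40000


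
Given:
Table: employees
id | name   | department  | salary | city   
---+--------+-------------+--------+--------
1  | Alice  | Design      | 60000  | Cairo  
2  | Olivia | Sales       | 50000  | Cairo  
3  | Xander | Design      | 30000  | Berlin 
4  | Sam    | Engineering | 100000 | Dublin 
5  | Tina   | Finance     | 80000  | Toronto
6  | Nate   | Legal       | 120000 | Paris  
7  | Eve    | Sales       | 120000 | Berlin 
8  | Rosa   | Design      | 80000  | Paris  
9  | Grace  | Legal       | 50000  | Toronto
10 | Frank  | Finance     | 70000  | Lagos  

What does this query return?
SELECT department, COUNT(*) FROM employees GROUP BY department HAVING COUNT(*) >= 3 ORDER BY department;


Groups with count >= 3:
  Design: 3 -> PASS
  Engineering: 1 -> filtered out
  Finance: 2 -> filtered out
  Legal: 2 -> filtered out
  Sales: 2 -> filtered out


1 groups:
Design, 3


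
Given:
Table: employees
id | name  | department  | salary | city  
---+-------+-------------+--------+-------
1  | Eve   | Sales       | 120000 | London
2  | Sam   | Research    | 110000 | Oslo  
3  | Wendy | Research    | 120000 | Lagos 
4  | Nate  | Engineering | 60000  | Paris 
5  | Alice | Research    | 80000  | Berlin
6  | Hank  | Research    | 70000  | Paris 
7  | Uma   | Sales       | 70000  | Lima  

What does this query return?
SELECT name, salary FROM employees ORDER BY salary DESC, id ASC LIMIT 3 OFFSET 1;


Sort by salary DESC (id ASC tiebreak), then skip 1 and take 3
Rows 2 through 4

3 rows:
Wendy, 120000
Sam, 110000
Alice, 80000


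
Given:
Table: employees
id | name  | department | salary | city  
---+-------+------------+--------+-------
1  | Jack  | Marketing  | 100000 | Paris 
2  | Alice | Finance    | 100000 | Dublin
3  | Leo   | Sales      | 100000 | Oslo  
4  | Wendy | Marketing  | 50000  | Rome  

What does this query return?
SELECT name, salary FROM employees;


Projecting columns: name, salary

4 rows:
Jack, 100000
Alice, 100000
Leo, 100000
Wendy, 50000


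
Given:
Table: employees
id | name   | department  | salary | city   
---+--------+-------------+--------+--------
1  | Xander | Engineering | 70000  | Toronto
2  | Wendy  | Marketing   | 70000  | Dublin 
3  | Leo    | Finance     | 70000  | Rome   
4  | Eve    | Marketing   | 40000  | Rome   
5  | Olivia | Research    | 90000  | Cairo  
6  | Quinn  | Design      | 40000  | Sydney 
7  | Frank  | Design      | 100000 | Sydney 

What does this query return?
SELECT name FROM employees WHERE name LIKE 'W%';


LIKE 'W%' matches names starting with 'W'
Matching: 1

1 rows:
Wendy


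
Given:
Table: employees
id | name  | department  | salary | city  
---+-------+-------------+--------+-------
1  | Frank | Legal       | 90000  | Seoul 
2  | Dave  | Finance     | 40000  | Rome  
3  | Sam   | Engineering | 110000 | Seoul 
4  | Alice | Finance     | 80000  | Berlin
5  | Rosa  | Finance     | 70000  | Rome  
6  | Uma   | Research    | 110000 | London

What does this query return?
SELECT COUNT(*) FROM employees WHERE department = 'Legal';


Counting rows where department = 'Legal'
  Frank -> MATCH


1


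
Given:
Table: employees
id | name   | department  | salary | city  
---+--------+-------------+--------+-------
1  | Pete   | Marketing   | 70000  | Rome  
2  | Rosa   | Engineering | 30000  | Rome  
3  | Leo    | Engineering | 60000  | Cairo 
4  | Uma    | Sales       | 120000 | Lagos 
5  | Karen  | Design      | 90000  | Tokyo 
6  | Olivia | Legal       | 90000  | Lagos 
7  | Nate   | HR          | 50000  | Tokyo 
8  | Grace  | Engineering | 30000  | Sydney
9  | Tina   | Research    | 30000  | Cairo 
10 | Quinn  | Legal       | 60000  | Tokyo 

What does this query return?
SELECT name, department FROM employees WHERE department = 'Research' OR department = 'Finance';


Filtering: department = 'Research' OR 'Finance'
Matching: 1 rows

1 rows:
Tina, Research


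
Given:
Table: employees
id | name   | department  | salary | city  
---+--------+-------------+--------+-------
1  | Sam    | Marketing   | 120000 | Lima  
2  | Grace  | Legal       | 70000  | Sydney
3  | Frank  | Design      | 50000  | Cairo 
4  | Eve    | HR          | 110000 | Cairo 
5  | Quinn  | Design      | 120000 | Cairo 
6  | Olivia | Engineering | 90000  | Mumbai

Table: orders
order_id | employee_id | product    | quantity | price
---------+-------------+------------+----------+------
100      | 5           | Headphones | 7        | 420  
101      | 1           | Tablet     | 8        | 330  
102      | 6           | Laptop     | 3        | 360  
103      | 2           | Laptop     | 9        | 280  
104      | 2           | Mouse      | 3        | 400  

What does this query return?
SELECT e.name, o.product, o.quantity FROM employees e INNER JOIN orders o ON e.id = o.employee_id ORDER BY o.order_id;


Joining employees.id = orders.employee_id:
  employee Quinn (id=5) -> order Headphones
  employee Sam (id=1) -> order Tablet
  employee Olivia (id=6) -> order Laptop
  employee Grace (id=2) -> order Laptop
  employee Grace (id=2) -> order Mouse


5 rows:
Quinn, Headphones, 7
Sam, Tablet, 8
Olivia, Laptop, 3
Grace, Laptop, 9
Grace, Mouse, 3


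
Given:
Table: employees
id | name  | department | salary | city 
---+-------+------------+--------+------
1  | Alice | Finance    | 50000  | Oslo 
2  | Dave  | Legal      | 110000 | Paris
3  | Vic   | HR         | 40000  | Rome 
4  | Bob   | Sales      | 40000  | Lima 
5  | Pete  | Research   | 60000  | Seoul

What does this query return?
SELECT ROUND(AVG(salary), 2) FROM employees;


SUM(salary) = 300000
COUNT = 5
ROUND(AVG, 2) = ROUND(300000 / 5, 2) = 60000.0

60000.0


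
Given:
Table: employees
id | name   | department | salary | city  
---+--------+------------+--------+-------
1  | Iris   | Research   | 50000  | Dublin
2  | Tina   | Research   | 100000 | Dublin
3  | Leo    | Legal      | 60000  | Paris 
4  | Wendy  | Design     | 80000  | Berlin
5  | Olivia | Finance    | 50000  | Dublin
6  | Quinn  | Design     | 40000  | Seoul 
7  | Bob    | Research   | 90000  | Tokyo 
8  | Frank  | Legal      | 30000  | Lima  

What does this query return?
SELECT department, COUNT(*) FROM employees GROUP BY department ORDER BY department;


Assigning each row to its department group:
  Iris -> Research
  Tina -> Research
  Leo -> Legal
  Wendy -> Design
  Olivia -> Finance
  Quinn -> Design
  Bob -> Research
  Frank -> Legal


4 groups:
Design, 2
Finance, 1
Legal, 2
Research, 3


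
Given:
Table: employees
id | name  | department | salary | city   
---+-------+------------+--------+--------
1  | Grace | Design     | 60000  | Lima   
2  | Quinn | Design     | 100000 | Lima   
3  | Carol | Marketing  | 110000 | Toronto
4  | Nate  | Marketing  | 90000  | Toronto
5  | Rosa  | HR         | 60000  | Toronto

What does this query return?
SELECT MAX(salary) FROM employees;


Salaries: 60000, 100000, 110000, 90000, 60000
MAX = 110000

110000


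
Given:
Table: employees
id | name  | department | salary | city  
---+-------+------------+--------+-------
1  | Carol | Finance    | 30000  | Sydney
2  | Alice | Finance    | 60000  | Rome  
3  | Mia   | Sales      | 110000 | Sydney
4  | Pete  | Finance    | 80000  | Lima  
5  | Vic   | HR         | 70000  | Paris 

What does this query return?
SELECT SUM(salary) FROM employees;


SUM(salary) = 30000 + 60000 + 110000 + 80000 + 70000 = 350000

350000


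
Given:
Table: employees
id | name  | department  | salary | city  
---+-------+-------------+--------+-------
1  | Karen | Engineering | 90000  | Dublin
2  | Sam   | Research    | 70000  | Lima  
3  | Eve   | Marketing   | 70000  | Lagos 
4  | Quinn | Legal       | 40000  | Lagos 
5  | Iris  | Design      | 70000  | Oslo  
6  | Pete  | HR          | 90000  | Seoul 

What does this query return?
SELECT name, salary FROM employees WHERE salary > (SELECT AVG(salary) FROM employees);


Subquery: AVG(salary) = 71666.67
Filtering: salary > 71666.67
  Karen (90000) -> MATCH
  Pete (90000) -> MATCH


2 rows:
Karen, 90000
Pete, 90000


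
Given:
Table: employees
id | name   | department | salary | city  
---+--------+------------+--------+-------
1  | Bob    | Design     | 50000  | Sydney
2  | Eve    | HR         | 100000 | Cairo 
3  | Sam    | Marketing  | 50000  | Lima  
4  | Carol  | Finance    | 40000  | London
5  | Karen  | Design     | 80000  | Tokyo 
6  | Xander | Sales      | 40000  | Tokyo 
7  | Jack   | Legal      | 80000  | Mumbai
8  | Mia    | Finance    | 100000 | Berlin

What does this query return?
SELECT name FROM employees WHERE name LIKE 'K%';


LIKE 'K%' matches names starting with 'K'
Matching: 1

1 rows:
Karen


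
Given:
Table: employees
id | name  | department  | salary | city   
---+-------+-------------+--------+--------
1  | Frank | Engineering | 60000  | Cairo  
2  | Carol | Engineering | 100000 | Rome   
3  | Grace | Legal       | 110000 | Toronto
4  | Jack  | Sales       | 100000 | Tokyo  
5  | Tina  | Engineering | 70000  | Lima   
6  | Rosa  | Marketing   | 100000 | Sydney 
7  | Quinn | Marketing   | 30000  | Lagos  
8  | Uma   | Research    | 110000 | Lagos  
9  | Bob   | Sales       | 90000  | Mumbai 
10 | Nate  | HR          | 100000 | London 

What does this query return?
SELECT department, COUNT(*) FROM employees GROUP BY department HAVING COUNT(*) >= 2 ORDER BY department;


Groups with count >= 2:
  Engineering: 3 -> PASS
  Marketing: 2 -> PASS
  Sales: 2 -> PASS
  HR: 1 -> filtered out
  Legal: 1 -> filtered out
  Research: 1 -> filtered out


3 groups:
Engineering, 3
Marketing, 2
Sales, 2


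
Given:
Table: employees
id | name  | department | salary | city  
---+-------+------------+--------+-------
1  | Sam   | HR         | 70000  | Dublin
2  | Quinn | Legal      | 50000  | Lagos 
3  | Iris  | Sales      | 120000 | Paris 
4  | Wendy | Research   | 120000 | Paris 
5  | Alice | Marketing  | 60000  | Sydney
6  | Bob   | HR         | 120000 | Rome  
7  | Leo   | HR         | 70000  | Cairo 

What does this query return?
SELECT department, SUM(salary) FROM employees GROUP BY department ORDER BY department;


Summing salary within each department:
  HR: 70000 + 120000 + 70000 = 260000
  Legal: 50000 = 50000
  Marketing: 60000 = 60000
  Research: 120000 = 120000
  Sales: 120000 = 120000


5 groups:
HR, 260000
Legal, 50000
Marketing, 60000
Research, 120000
Sales, 120000


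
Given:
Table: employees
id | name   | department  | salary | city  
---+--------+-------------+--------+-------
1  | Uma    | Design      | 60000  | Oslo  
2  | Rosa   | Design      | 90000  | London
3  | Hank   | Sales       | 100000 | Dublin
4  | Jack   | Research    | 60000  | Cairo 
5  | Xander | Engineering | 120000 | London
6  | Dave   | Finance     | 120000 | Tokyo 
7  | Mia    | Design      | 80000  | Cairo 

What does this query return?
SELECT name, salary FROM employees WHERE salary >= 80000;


Filtering: salary >= 80000
Matching: 5 rows

5 rows:
Rosa, 90000
Hank, 100000
Xander, 120000
Dave, 120000
Mia, 80000


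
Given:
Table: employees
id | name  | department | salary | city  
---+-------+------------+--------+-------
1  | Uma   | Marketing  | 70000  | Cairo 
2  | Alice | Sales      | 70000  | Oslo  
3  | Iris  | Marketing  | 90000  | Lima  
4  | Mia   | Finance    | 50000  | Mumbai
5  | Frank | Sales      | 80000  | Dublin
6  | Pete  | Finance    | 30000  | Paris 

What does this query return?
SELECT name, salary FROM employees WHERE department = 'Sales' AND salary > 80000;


Filtering: department = 'Sales' AND salary > 80000
Matching: 0 rows

Empty result set (0 rows)


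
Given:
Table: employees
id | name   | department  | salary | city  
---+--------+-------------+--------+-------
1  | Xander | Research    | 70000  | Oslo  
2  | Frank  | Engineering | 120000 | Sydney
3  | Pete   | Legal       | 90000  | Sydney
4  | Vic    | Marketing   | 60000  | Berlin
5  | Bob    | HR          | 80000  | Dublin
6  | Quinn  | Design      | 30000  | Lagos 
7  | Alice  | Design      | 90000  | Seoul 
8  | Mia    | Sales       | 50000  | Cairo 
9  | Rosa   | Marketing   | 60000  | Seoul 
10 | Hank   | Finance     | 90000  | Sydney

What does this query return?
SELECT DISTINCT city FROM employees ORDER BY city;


All 'city' values (row order): Oslo, Sydney, Sydney, Berlin, Dublin, Lagos, Seoul, Cairo, Seoul, Sydney
Removing duplicates leaves 7 unique value(s).

7 values:
Berlin
Cairo
Dublin
Lagos
Oslo
Seoul
Sydney


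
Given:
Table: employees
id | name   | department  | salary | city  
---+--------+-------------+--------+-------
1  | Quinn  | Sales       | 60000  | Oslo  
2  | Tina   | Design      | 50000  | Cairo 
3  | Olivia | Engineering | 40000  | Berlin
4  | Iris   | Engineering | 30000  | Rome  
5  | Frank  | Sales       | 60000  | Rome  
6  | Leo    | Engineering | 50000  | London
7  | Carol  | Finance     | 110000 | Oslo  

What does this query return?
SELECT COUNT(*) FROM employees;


COUNT(*) counts all rows

7


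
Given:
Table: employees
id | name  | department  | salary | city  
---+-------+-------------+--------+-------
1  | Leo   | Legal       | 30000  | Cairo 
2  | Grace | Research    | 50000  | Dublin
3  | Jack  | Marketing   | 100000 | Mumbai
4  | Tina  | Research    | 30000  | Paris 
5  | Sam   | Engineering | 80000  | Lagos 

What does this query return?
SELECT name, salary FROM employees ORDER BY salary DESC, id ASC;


Sorting by salary DESC, then id ASC for ties

5 rows:
Jack, 100000
Sam, 80000
Grace, 50000
Leo, 30000
Tina, 30000


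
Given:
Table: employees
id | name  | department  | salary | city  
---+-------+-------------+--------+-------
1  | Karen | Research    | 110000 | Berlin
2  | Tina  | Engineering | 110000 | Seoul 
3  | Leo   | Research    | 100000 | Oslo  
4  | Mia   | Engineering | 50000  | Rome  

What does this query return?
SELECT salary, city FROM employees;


Projecting columns: salary, city

4 rows:
110000, Berlin
110000, Seoul
100000, Oslo
50000, Rome


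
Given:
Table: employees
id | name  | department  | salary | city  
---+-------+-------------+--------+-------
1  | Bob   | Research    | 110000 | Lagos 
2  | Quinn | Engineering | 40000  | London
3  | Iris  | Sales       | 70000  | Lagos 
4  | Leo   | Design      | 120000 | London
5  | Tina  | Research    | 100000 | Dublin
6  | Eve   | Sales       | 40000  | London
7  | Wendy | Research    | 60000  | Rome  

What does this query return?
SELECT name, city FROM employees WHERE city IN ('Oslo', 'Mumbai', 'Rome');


Filtering: city IN ('Oslo', 'Mumbai', 'Rome')
Matching: 1 rows

1 rows:
Wendy, Rome


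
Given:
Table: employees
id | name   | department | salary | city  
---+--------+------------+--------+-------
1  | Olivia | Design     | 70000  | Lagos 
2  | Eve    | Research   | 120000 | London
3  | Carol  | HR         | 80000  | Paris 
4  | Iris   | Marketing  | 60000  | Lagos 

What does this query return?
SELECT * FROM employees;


SELECT * returns all 4 rows with all columns

4 rows:
1, Olivia, Design, 70000, Lagos
2, Eve, Research, 120000, London
3, Carol, HR, 80000, Paris
4, Iris, Marketing, 60000, Lagos


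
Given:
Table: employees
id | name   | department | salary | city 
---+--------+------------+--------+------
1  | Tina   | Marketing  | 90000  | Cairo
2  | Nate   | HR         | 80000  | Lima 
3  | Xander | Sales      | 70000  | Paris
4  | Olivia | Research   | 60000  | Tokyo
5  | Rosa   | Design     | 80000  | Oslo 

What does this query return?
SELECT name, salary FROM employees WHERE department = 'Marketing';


Filtering: department = 'Marketing'
Matching rows: 1

1 rows:
Tina, 90000


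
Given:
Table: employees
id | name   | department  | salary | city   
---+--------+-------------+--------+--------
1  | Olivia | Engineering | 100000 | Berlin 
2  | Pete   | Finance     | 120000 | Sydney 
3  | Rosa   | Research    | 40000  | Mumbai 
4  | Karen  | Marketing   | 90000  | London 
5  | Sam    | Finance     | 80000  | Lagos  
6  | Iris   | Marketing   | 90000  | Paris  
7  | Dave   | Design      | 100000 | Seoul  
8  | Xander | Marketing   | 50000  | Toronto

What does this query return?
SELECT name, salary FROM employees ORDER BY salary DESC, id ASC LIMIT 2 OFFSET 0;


Sort by salary DESC (id ASC tiebreak), then skip 0 and take 2
Rows 1 through 2

2 rows:
Pete, 120000
Olivia, 100000


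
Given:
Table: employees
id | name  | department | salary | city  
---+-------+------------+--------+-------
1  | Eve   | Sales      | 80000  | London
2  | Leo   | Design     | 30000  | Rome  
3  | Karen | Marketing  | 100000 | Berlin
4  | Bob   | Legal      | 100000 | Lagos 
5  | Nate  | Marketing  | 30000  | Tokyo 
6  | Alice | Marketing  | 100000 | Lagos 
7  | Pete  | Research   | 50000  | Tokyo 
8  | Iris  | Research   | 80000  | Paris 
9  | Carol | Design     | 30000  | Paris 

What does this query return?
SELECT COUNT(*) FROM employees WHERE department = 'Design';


Counting rows where department = 'Design'
  Leo -> MATCH
  Carol -> MATCH


2


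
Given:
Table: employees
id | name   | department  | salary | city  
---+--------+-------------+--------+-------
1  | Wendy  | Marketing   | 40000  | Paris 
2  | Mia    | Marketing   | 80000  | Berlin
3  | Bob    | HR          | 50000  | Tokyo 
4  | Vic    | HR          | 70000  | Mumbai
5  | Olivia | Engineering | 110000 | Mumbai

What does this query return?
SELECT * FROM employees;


SELECT * returns all 5 rows with all columns

5 rows:
1, Wendy, Marketing, 40000, Paris
2, Mia, Marketing, 80000, Berlin
3, Bob, HR, 50000, Tokyo
4, Vic, HR, 70000, Mumbai
5, Olivia, Engineering, 110000, Mumbai


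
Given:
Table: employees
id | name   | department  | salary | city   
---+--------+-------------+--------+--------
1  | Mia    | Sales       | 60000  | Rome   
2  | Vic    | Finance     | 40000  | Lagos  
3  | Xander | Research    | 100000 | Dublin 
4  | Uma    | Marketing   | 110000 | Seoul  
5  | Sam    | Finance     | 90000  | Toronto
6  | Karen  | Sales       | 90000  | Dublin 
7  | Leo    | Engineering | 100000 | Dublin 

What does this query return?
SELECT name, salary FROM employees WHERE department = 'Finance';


Filtering: department = 'Finance'
Matching rows: 2

2 rows:
Vic, 40000
Sam, 90000


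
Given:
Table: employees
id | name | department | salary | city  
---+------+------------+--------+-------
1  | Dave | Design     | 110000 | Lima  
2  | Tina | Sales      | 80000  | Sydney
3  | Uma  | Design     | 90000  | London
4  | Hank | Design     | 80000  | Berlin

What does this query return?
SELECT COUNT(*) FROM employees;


COUNT(*) counts all rows

4


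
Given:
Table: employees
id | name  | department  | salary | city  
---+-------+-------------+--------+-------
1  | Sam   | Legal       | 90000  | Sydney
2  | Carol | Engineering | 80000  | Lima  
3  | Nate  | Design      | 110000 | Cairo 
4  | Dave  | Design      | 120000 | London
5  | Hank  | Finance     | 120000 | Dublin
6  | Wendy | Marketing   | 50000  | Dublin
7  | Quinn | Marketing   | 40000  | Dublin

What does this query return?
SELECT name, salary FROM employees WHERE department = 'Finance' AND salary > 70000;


Filtering: department = 'Finance' AND salary > 70000
Matching: 1 rows

1 rows:
Hank, 120000


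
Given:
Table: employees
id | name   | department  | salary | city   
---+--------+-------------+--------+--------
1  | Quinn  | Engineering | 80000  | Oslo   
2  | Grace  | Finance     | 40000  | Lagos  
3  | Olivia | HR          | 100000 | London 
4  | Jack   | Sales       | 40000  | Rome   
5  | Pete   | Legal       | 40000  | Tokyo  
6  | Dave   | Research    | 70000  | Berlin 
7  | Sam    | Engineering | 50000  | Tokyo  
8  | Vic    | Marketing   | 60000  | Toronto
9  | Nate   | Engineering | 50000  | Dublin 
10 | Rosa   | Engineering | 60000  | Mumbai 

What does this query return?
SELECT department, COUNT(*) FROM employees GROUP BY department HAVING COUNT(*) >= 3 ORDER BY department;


Groups with count >= 3:
  Engineering: 4 -> PASS
  Finance: 1 -> filtered out
  HR: 1 -> filtered out
  Legal: 1 -> filtered out
  Marketing: 1 -> filtered out
  Research: 1 -> filtered out
  Sales: 1 -> filtered out


1 groups:
Engineering, 4


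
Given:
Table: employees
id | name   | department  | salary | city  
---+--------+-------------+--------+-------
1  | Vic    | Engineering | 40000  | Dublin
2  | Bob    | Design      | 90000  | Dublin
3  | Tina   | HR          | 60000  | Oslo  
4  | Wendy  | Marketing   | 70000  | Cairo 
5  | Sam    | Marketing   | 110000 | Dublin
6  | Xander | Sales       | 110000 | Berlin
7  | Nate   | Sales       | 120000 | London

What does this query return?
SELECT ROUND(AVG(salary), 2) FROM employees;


SUM(salary) = 600000
COUNT = 7
ROUND(AVG, 2) = ROUND(600000 / 7, 2) = 85714.29

85714.29


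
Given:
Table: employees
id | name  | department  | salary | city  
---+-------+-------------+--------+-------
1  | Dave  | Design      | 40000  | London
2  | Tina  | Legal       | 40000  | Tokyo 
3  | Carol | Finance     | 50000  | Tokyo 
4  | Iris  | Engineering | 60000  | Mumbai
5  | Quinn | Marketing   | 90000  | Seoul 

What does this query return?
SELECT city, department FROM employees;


Projecting columns: city, department

5 rows:
London, Design
Tokyo, Legal
Tokyo, Finance
Mumbai, Engineering
Seoul, Marketing


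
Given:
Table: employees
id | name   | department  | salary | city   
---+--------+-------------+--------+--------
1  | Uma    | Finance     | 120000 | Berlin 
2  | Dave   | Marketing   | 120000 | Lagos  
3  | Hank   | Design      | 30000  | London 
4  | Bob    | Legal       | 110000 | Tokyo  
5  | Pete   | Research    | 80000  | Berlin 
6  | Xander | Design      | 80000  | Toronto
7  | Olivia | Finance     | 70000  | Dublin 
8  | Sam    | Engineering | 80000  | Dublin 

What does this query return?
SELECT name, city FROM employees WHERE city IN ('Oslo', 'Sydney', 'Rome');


Filtering: city IN ('Oslo', 'Sydney', 'Rome')
Matching: 0 rows

Empty result set (0 rows)


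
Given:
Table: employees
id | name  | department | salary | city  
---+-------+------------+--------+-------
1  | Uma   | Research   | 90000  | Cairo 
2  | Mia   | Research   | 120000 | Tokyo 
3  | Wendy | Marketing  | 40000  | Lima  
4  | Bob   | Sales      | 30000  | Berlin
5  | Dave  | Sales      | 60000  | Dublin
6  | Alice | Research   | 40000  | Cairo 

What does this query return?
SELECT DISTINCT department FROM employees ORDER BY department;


All 'department' values (row order): Research, Research, Marketing, Sales, Sales, Research
Removing duplicates leaves 3 unique value(s).

3 values:
Marketing
Research
Sales


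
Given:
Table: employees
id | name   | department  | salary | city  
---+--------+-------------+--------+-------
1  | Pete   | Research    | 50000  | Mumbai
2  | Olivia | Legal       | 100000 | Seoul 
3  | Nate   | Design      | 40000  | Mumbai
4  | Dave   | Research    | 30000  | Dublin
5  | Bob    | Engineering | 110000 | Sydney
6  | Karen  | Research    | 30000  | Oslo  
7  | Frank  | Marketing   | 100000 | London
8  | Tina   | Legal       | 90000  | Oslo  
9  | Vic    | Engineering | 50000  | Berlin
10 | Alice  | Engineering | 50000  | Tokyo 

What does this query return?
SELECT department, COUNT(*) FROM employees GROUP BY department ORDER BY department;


Assigning each row to its department group:
  Pete -> Research
  Olivia -> Legal
  Nate -> Design
  Dave -> Research
  Bob -> Engineering
  Karen -> Research
  Frank -> Marketing
  Tina -> Legal
  Vic -> Engineering
  Alice -> Engineering


5 groups:
Design, 1
Engineering, 3
Legal, 2
Marketing, 1
Research, 3


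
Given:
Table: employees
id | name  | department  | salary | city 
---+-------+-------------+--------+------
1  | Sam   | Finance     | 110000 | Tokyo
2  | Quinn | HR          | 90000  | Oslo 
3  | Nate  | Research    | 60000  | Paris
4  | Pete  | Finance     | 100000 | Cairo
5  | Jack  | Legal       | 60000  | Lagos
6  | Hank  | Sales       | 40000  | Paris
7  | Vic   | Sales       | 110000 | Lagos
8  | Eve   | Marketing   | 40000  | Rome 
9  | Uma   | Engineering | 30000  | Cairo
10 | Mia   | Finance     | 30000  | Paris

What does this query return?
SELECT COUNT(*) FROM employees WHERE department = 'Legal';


Counting rows where department = 'Legal'
  Jack -> MATCH


1


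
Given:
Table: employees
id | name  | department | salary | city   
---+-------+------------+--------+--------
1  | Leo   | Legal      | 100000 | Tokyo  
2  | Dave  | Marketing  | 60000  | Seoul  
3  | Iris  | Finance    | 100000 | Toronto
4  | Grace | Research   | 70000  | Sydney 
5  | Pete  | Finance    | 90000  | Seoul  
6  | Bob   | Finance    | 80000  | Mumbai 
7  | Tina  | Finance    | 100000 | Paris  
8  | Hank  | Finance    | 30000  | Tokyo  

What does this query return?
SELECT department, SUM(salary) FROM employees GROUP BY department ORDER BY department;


Summing salary within each department:
  Finance: 100000 + 90000 + 80000 + 100000 + 30000 = 400000
  Legal: 100000 = 100000
  Marketing: 60000 = 60000
  Research: 70000 = 70000


4 groups:
Finance, 400000
Legal, 100000
Marketing, 60000
Research, 70000


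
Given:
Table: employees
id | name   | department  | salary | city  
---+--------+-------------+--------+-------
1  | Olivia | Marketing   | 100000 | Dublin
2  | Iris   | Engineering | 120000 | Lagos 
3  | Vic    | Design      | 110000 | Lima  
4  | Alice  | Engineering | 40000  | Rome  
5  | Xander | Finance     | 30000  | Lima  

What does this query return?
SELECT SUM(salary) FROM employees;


SUM(salary) = 100000 + 120000 + 110000 + 40000 + 30000 = 400000

400000


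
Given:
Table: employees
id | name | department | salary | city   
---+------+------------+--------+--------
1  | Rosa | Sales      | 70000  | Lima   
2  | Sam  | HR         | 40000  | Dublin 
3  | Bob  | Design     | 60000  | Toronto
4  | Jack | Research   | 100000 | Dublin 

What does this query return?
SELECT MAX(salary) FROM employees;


Salaries: 70000, 40000, 60000, 100000
MAX = 100000

100000


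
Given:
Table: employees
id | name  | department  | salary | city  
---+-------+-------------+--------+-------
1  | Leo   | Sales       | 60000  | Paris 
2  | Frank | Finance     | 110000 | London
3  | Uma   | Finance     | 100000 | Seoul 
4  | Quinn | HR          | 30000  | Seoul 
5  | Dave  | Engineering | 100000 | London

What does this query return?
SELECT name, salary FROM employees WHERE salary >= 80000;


Filtering: salary >= 80000
Matching: 3 rows

3 rows:
Frank, 110000
Uma, 100000
Dave, 100000


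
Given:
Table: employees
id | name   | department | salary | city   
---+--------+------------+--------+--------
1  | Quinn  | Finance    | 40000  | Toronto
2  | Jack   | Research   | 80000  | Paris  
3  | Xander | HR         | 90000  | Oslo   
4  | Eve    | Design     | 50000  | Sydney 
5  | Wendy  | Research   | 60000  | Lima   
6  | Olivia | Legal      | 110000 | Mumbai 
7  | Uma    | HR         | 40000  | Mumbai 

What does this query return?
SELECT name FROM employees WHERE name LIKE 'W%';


LIKE 'W%' matches names starting with 'W'
Matching: 1

1 rows:
Wendy


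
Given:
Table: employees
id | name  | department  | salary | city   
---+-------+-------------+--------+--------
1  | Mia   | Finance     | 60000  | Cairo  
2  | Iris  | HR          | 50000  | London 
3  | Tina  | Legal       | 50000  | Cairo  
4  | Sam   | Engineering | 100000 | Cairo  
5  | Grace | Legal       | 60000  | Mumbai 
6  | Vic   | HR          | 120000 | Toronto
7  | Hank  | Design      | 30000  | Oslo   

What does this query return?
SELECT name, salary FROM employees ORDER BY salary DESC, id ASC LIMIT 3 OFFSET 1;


Sort by salary DESC (id ASC tiebreak), then skip 1 and take 3
Rows 2 through 4

3 rows:
Sam, 100000
Mia, 60000
Grace, 60000


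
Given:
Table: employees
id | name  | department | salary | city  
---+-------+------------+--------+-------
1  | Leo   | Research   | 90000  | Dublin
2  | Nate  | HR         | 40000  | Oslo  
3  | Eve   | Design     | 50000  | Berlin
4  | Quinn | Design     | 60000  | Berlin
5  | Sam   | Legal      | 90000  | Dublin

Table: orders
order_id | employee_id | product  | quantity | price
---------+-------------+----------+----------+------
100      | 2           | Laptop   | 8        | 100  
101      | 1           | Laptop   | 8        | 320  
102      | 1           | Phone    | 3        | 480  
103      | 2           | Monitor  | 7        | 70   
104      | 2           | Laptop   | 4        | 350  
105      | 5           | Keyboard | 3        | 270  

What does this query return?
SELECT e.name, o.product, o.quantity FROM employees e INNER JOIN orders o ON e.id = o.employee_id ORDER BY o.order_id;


Joining employees.id = orders.employee_id:
  employee Nate (id=2) -> order Laptop
  employee Leo (id=1) -> order Laptop
  employee Leo (id=1) -> order Phone
  employee Nate (id=2) -> order Monitor
  employee Nate (id=2) -> order Laptop
  employee Sam (id=5) -> order Keyboard


6 rows:
Nate, Laptop, 8
Leo, Laptop, 8
Leo, Phone, 3
Nate, Monitor, 7
Nate, Laptop, 4
Sam, Keyboard, 3
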